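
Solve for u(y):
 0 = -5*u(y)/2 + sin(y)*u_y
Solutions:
 u(y) = C1*(cos(y) - 1)^(5/4)/(cos(y) + 1)^(5/4)


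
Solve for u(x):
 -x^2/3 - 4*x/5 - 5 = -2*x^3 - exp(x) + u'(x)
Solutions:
 u(x) = C1 + x^4/2 - x^3/9 - 2*x^2/5 - 5*x + exp(x)


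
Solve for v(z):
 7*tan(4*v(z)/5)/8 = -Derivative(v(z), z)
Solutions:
 v(z) = -5*asin(C1*exp(-7*z/10))/4 + 5*pi/4
 v(z) = 5*asin(C1*exp(-7*z/10))/4


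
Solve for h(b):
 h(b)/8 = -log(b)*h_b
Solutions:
 h(b) = C1*exp(-li(b)/8)


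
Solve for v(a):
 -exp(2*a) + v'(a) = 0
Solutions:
 v(a) = C1 + exp(2*a)/2


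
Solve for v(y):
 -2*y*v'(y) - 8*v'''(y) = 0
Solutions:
 v(y) = C1 + Integral(C2*airyai(-2^(1/3)*y/2) + C3*airybi(-2^(1/3)*y/2), y)


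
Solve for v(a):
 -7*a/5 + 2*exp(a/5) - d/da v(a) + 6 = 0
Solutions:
 v(a) = C1 - 7*a^2/10 + 6*a + 10*exp(a/5)


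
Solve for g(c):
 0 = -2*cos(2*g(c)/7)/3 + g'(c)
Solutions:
 -2*c/3 - 7*log(sin(2*g(c)/7) - 1)/4 + 7*log(sin(2*g(c)/7) + 1)/4 = C1


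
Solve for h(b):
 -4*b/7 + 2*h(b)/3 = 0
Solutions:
 h(b) = 6*b/7


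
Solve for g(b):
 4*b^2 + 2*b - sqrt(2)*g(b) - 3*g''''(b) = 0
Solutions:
 g(b) = 2*sqrt(2)*b^2 + sqrt(2)*b + (C1*sin(2^(5/8)*3^(3/4)*b/6) + C2*cos(2^(5/8)*3^(3/4)*b/6))*exp(-2^(5/8)*3^(3/4)*b/6) + (C3*sin(2^(5/8)*3^(3/4)*b/6) + C4*cos(2^(5/8)*3^(3/4)*b/6))*exp(2^(5/8)*3^(3/4)*b/6)


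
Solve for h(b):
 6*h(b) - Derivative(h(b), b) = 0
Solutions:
 h(b) = C1*exp(6*b)


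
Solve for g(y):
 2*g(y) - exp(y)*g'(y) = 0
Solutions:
 g(y) = C1*exp(-2*exp(-y))


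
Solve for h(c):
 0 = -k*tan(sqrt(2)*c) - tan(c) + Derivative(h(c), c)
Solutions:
 h(c) = C1 - sqrt(2)*k*log(cos(sqrt(2)*c))/2 - log(cos(c))


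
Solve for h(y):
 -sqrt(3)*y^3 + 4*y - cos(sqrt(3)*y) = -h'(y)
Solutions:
 h(y) = C1 + sqrt(3)*y^4/4 - 2*y^2 + sqrt(3)*sin(sqrt(3)*y)/3


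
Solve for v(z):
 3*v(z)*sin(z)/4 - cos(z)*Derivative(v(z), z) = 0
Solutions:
 v(z) = C1/cos(z)^(3/4)


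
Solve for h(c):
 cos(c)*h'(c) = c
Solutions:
 h(c) = C1 + Integral(c/cos(c), c)


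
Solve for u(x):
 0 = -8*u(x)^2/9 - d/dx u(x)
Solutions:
 u(x) = 9/(C1 + 8*x)


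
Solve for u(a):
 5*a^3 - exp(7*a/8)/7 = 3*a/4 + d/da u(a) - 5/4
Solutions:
 u(a) = C1 + 5*a^4/4 - 3*a^2/8 + 5*a/4 - 8*exp(7*a/8)/49


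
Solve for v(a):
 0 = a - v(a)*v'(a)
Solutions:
 v(a) = -sqrt(C1 + a^2)
 v(a) = sqrt(C1 + a^2)


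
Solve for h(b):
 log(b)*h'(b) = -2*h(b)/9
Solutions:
 h(b) = C1*exp(-2*li(b)/9)


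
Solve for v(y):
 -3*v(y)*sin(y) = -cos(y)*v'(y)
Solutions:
 v(y) = C1/cos(y)^3


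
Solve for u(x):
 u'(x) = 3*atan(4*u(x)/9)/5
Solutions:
 Integral(1/atan(4*_y/9), (_y, u(x))) = C1 + 3*x/5


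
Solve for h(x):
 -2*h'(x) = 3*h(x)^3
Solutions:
 h(x) = -sqrt(-1/(C1 - 3*x))
 h(x) = sqrt(-1/(C1 - 3*x))


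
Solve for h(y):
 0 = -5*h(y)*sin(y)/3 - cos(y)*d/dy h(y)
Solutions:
 h(y) = C1*cos(y)^(5/3)


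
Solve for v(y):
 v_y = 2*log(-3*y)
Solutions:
 v(y) = C1 + 2*y*log(-y) + 2*y*(-1 + log(3))


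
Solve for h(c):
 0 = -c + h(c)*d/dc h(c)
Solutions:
 h(c) = -sqrt(C1 + c^2)
 h(c) = sqrt(C1 + c^2)


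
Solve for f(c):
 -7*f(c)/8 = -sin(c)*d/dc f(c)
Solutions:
 f(c) = C1*(cos(c) - 1)^(7/16)/(cos(c) + 1)^(7/16)


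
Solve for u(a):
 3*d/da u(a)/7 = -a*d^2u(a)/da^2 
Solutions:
 u(a) = C1 + C2*a^(4/7)


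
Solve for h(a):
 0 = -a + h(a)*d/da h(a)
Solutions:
 h(a) = -sqrt(C1 + a^2)
 h(a) = sqrt(C1 + a^2)


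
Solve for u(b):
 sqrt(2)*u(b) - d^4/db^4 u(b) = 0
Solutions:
 u(b) = C1*exp(-2^(1/8)*b) + C2*exp(2^(1/8)*b) + C3*sin(2^(1/8)*b) + C4*cos(2^(1/8)*b)


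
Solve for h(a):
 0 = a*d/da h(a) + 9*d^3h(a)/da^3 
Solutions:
 h(a) = C1 + Integral(C2*airyai(-3^(1/3)*a/3) + C3*airybi(-3^(1/3)*a/3), a)


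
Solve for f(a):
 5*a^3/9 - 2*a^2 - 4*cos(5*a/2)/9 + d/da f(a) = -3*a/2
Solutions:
 f(a) = C1 - 5*a^4/36 + 2*a^3/3 - 3*a^2/4 + 8*sin(5*a/2)/45


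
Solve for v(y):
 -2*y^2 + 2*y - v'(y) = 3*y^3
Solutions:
 v(y) = C1 - 3*y^4/4 - 2*y^3/3 + y^2


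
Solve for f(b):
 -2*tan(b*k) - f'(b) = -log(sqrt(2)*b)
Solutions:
 f(b) = C1 + b*log(b) - b + b*log(2)/2 - 2*Piecewise((-log(cos(b*k))/k, Ne(k, 0)), (0, True))


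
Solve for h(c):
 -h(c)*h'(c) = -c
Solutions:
 h(c) = -sqrt(C1 + c^2)
 h(c) = sqrt(C1 + c^2)


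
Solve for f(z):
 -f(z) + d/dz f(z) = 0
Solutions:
 f(z) = C1*exp(z)


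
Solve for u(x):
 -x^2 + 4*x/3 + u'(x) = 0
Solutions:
 u(x) = C1 + x^3/3 - 2*x^2/3


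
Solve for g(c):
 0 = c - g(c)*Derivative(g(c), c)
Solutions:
 g(c) = -sqrt(C1 + c^2)
 g(c) = sqrt(C1 + c^2)


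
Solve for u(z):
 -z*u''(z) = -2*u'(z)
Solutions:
 u(z) = C1 + C2*z^3


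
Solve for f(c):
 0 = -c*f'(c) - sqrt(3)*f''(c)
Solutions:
 f(c) = C1 + C2*erf(sqrt(2)*3^(3/4)*c/6)


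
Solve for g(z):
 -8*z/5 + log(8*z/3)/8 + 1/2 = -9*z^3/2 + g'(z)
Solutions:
 g(z) = C1 + 9*z^4/8 - 4*z^2/5 + z*log(z)/8 - z*log(3)/8 + 3*z*log(2)/8 + 3*z/8


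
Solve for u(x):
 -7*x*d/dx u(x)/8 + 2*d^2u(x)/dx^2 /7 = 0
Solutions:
 u(x) = C1 + C2*erfi(7*sqrt(2)*x/8)


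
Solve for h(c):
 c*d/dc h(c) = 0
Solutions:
 h(c) = C1


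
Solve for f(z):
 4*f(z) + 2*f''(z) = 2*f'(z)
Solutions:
 f(z) = (C1*sin(sqrt(7)*z/2) + C2*cos(sqrt(7)*z/2))*exp(z/2)


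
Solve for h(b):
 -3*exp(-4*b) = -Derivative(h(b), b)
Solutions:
 h(b) = C1 - 3*exp(-4*b)/4


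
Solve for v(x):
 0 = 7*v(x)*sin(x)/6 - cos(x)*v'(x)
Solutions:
 v(x) = C1/cos(x)^(7/6)


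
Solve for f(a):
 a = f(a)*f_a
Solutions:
 f(a) = -sqrt(C1 + a^2)
 f(a) = sqrt(C1 + a^2)


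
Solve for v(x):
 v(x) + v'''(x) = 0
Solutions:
 v(x) = C3*exp(-x) + (C1*sin(sqrt(3)*x/2) + C2*cos(sqrt(3)*x/2))*exp(x/2)


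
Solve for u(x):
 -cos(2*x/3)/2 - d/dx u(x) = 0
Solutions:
 u(x) = C1 - 3*sin(2*x/3)/4


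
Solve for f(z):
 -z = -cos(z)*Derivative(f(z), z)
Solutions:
 f(z) = C1 + Integral(z/cos(z), z)


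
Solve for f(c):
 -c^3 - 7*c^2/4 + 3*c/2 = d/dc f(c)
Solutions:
 f(c) = C1 - c^4/4 - 7*c^3/12 + 3*c^2/4


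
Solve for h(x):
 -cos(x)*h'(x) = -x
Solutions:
 h(x) = C1 + Integral(x/cos(x), x)


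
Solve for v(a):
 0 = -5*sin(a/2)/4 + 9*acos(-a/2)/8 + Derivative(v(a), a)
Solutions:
 v(a) = C1 - 9*a*acos(-a/2)/8 - 9*sqrt(4 - a^2)/8 - 5*cos(a/2)/2


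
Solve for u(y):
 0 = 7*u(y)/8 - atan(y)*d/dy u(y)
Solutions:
 u(y) = C1*exp(7*Integral(1/atan(y), y)/8)


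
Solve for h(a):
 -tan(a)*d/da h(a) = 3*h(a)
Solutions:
 h(a) = C1/sin(a)^3


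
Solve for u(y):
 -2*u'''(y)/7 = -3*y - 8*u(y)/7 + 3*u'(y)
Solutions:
 u(y) = C1*exp(y*(-2*(2 + 5*sqrt(30)/4)^(1/3) + 7/(2 + 5*sqrt(30)/4)^(1/3))/4)*sin(sqrt(3)*y*(7/(2 + 5*sqrt(30)/4)^(1/3) + 2*(2 + 5*sqrt(30)/4)^(1/3))/4) + C2*exp(y*(-2*(2 + 5*sqrt(30)/4)^(1/3) + 7/(2 + 5*sqrt(30)/4)^(1/3))/4)*cos(sqrt(3)*y*(7/(2 + 5*sqrt(30)/4)^(1/3) + 2*(2 + 5*sqrt(30)/4)^(1/3))/4) + C3*exp(y*(-7/(2*(2 + 5*sqrt(30)/4)^(1/3)) + (2 + 5*sqrt(30)/4)^(1/3))) - 21*y/8 - 441/64


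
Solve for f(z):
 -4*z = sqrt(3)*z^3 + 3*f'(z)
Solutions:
 f(z) = C1 - sqrt(3)*z^4/12 - 2*z^2/3


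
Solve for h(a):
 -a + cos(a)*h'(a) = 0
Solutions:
 h(a) = C1 + Integral(a/cos(a), a)


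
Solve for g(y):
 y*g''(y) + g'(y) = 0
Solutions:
 g(y) = C1 + C2*log(y)


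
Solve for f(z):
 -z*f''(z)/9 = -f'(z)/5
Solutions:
 f(z) = C1 + C2*z^(14/5)


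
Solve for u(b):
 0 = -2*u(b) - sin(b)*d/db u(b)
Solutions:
 u(b) = C1*(cos(b) + 1)/(cos(b) - 1)


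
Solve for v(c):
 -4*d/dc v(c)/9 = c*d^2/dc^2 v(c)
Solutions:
 v(c) = C1 + C2*c^(5/9)


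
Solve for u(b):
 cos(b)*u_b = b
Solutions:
 u(b) = C1 + Integral(b/cos(b), b)


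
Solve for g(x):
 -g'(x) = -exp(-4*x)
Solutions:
 g(x) = C1 - exp(-4*x)/4


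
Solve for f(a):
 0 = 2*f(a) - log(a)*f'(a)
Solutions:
 f(a) = C1*exp(2*li(a))


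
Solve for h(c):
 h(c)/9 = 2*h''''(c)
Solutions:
 h(c) = C1*exp(-2^(3/4)*sqrt(3)*c/6) + C2*exp(2^(3/4)*sqrt(3)*c/6) + C3*sin(2^(3/4)*sqrt(3)*c/6) + C4*cos(2^(3/4)*sqrt(3)*c/6)


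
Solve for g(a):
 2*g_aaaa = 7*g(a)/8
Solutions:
 g(a) = C1*exp(-7^(1/4)*a/2) + C2*exp(7^(1/4)*a/2) + C3*sin(7^(1/4)*a/2) + C4*cos(7^(1/4)*a/2)


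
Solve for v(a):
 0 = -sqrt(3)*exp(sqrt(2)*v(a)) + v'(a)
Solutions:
 v(a) = sqrt(2)*(2*log(-1/(C1 + sqrt(3)*a)) - log(2))/4


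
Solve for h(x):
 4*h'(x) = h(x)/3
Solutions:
 h(x) = C1*exp(x/12)


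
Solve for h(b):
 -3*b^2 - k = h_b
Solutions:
 h(b) = C1 - b^3 - b*k


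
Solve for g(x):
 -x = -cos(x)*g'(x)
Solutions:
 g(x) = C1 + Integral(x/cos(x), x)


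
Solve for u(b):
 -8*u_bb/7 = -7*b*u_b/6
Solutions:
 u(b) = C1 + C2*erfi(7*sqrt(6)*b/24)


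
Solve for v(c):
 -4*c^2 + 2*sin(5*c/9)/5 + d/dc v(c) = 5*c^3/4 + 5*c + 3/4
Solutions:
 v(c) = C1 + 5*c^4/16 + 4*c^3/3 + 5*c^2/2 + 3*c/4 + 18*cos(5*c/9)/25


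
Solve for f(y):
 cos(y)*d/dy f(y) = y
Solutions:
 f(y) = C1 + Integral(y/cos(y), y)


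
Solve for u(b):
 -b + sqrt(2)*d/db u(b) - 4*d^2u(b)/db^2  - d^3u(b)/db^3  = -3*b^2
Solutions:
 u(b) = C1 + C2*exp(b*(-2 + sqrt(sqrt(2) + 4))) + C3*exp(-b*(2 + sqrt(sqrt(2) + 4))) - sqrt(2)*b^3/2 - 6*b^2 + sqrt(2)*b^2/4 - 24*sqrt(2)*b - b


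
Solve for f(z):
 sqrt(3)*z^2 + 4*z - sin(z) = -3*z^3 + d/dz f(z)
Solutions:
 f(z) = C1 + 3*z^4/4 + sqrt(3)*z^3/3 + 2*z^2 + cos(z)


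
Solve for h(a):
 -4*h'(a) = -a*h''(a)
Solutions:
 h(a) = C1 + C2*a^5


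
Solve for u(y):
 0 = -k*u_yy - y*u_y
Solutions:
 u(y) = C1 + C2*sqrt(k)*erf(sqrt(2)*y*sqrt(1/k)/2)


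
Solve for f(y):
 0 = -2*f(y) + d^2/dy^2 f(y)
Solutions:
 f(y) = C1*exp(-sqrt(2)*y) + C2*exp(sqrt(2)*y)


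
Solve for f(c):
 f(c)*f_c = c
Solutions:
 f(c) = -sqrt(C1 + c^2)
 f(c) = sqrt(C1 + c^2)


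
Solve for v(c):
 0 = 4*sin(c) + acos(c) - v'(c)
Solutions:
 v(c) = C1 + c*acos(c) - sqrt(1 - c^2) - 4*cos(c)


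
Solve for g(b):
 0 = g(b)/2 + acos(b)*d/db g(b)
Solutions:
 g(b) = C1*exp(-Integral(1/acos(b), b)/2)


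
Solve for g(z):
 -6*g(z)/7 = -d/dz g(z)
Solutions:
 g(z) = C1*exp(6*z/7)


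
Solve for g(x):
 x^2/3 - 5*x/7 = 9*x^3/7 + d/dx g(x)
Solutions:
 g(x) = C1 - 9*x^4/28 + x^3/9 - 5*x^2/14


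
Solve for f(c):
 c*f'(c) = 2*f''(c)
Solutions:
 f(c) = C1 + C2*erfi(c/2)


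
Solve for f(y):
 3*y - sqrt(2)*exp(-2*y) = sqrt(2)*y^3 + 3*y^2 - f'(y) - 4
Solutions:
 f(y) = C1 + sqrt(2)*y^4/4 + y^3 - 3*y^2/2 - 4*y - sqrt(2)*exp(-2*y)/2


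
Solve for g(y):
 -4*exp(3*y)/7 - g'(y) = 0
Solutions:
 g(y) = C1 - 4*exp(3*y)/21


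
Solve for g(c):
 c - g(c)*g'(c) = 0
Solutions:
 g(c) = -sqrt(C1 + c^2)
 g(c) = sqrt(C1 + c^2)


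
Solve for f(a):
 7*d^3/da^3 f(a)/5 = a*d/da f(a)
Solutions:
 f(a) = C1 + Integral(C2*airyai(5^(1/3)*7^(2/3)*a/7) + C3*airybi(5^(1/3)*7^(2/3)*a/7), a)


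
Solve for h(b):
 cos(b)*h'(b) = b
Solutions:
 h(b) = C1 + Integral(b/cos(b), b)


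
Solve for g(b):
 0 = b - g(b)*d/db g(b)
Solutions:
 g(b) = -sqrt(C1 + b^2)
 g(b) = sqrt(C1 + b^2)


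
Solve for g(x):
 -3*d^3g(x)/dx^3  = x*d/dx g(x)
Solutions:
 g(x) = C1 + Integral(C2*airyai(-3^(2/3)*x/3) + C3*airybi(-3^(2/3)*x/3), x)


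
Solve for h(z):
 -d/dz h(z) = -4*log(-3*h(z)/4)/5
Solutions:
 -5*Integral(1/(log(-_y) - 2*log(2) + log(3)), (_y, h(z)))/4 = C1 - z


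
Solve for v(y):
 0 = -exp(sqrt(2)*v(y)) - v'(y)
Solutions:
 v(y) = sqrt(2)*(2*log(1/(C1 + y)) - log(2))/4


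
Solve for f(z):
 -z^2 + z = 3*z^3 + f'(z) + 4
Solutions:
 f(z) = C1 - 3*z^4/4 - z^3/3 + z^2/2 - 4*z


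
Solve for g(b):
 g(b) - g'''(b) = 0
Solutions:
 g(b) = C3*exp(b) + (C1*sin(sqrt(3)*b/2) + C2*cos(sqrt(3)*b/2))*exp(-b/2)


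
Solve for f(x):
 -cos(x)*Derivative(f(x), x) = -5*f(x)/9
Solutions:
 f(x) = C1*(sin(x) + 1)^(5/18)/(sin(x) - 1)^(5/18)


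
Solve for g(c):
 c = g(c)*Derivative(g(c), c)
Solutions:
 g(c) = -sqrt(C1 + c^2)
 g(c) = sqrt(C1 + c^2)


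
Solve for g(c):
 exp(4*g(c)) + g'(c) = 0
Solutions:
 g(c) = log(-I*(1/(C1 + 4*c))^(1/4))
 g(c) = log(I*(1/(C1 + 4*c))^(1/4))
 g(c) = log(-(1/(C1 + 4*c))^(1/4))
 g(c) = log(1/(C1 + 4*c))/4


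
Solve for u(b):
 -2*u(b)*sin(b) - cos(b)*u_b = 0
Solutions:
 u(b) = C1*cos(b)^2


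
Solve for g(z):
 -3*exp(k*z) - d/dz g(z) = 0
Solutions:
 g(z) = C1 - 3*exp(k*z)/k


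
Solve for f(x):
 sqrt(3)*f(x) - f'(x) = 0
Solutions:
 f(x) = C1*exp(sqrt(3)*x)


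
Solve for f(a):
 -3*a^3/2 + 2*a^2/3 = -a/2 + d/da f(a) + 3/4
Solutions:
 f(a) = C1 - 3*a^4/8 + 2*a^3/9 + a^2/4 - 3*a/4


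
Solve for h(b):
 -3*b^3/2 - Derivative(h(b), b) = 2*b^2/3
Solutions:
 h(b) = C1 - 3*b^4/8 - 2*b^3/9


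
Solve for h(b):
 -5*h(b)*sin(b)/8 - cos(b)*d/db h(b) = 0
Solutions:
 h(b) = C1*cos(b)^(5/8)


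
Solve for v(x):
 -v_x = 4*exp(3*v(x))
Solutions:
 v(x) = log((-3^(2/3) - 3*3^(1/6)*I)*(1/(C1 + 4*x))^(1/3)/6)
 v(x) = log((-3^(2/3) + 3*3^(1/6)*I)*(1/(C1 + 4*x))^(1/3)/6)
 v(x) = log(1/(C1 + 12*x))/3


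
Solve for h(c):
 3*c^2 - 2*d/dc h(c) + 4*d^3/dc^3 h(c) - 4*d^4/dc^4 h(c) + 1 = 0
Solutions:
 h(c) = C1 + C2*exp(c*(2*2^(2/3)/(3*sqrt(57) + 23)^(1/3) + 4 + 2^(1/3)*(3*sqrt(57) + 23)^(1/3))/12)*sin(2^(1/3)*sqrt(3)*c*(-(3*sqrt(57) + 23)^(1/3) + 2*2^(1/3)/(3*sqrt(57) + 23)^(1/3))/12) + C3*exp(c*(2*2^(2/3)/(3*sqrt(57) + 23)^(1/3) + 4 + 2^(1/3)*(3*sqrt(57) + 23)^(1/3))/12)*cos(2^(1/3)*sqrt(3)*c*(-(3*sqrt(57) + 23)^(1/3) + 2*2^(1/3)/(3*sqrt(57) + 23)^(1/3))/12) + C4*exp(c*(-2^(1/3)*(3*sqrt(57) + 23)^(1/3) - 2*2^(2/3)/(3*sqrt(57) + 23)^(1/3) + 2)/6) + c^3/2 + 13*c/2


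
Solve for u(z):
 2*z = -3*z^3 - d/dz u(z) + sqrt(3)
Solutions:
 u(z) = C1 - 3*z^4/4 - z^2 + sqrt(3)*z


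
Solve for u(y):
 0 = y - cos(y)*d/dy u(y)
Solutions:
 u(y) = C1 + Integral(y/cos(y), y)


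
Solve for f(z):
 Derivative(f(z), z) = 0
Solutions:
 f(z) = C1


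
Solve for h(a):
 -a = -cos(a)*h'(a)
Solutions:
 h(a) = C1 + Integral(a/cos(a), a)


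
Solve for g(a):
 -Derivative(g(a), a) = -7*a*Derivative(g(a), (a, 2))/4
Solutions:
 g(a) = C1 + C2*a^(11/7)


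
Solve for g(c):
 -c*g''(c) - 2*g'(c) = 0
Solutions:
 g(c) = C1 + C2/c


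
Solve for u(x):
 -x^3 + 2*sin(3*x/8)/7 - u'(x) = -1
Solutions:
 u(x) = C1 - x^4/4 + x - 16*cos(3*x/8)/21


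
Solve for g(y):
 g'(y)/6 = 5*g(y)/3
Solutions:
 g(y) = C1*exp(10*y)


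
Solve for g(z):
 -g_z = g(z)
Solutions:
 g(z) = C1*exp(-z)


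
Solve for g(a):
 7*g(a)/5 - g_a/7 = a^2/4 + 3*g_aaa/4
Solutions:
 g(a) = C1*exp(-a*(-10*2^(2/3)*245^(1/3)/(3087 + sqrt(9532369))^(1/3) + 350^(1/3)*(3087 + sqrt(9532369))^(1/3))/210)*sin(sqrt(3)*a*(10*2^(2/3)*245^(1/3)/(3087 + sqrt(9532369))^(1/3) + 350^(1/3)*(3087 + sqrt(9532369))^(1/3))/210) + C2*exp(-a*(-10*2^(2/3)*245^(1/3)/(3087 + sqrt(9532369))^(1/3) + 350^(1/3)*(3087 + sqrt(9532369))^(1/3))/210)*cos(sqrt(3)*a*(10*2^(2/3)*245^(1/3)/(3087 + sqrt(9532369))^(1/3) + 350^(1/3)*(3087 + sqrt(9532369))^(1/3))/210) + C3*exp(a*(-10*2^(2/3)*245^(1/3)/(3087 + sqrt(9532369))^(1/3) + 350^(1/3)*(3087 + sqrt(9532369))^(1/3))/105) + 5*a^2/28 + 25*a/686 + 125/33614


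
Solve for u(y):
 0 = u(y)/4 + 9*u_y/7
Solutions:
 u(y) = C1*exp(-7*y/36)


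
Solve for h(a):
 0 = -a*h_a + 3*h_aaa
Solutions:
 h(a) = C1 + Integral(C2*airyai(3^(2/3)*a/3) + C3*airybi(3^(2/3)*a/3), a)


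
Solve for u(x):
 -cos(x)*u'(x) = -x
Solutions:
 u(x) = C1 + Integral(x/cos(x), x)


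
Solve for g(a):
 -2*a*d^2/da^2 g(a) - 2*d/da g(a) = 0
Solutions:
 g(a) = C1 + C2*log(a)


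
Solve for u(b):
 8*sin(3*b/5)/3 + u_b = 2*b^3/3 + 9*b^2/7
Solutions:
 u(b) = C1 + b^4/6 + 3*b^3/7 + 40*cos(3*b/5)/9


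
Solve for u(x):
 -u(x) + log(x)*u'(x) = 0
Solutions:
 u(x) = C1*exp(li(x))


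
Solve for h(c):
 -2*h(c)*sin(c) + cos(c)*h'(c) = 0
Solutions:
 h(c) = C1/cos(c)^2


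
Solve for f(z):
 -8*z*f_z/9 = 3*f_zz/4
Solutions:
 f(z) = C1 + C2*erf(4*sqrt(3)*z/9)


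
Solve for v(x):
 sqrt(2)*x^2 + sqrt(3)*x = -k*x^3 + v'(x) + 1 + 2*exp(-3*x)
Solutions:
 v(x) = C1 + k*x^4/4 + sqrt(2)*x^3/3 + sqrt(3)*x^2/2 - x + 2*exp(-3*x)/3


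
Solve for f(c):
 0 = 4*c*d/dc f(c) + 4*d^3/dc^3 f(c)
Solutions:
 f(c) = C1 + Integral(C2*airyai(-c) + C3*airybi(-c), c)


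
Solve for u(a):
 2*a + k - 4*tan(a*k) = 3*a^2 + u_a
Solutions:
 u(a) = C1 - a^3 + a^2 + a*k - 4*Piecewise((-log(cos(a*k))/k, Ne(k, 0)), (0, True))


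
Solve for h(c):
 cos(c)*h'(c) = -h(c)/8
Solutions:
 h(c) = C1*(sin(c) - 1)^(1/16)/(sin(c) + 1)^(1/16)


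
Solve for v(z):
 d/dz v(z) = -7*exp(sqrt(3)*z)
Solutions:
 v(z) = C1 - 7*sqrt(3)*exp(sqrt(3)*z)/3


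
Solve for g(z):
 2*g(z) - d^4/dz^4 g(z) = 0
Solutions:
 g(z) = C1*exp(-2^(1/4)*z) + C2*exp(2^(1/4)*z) + C3*sin(2^(1/4)*z) + C4*cos(2^(1/4)*z)


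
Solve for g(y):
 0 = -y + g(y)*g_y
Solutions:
 g(y) = -sqrt(C1 + y^2)
 g(y) = sqrt(C1 + y^2)


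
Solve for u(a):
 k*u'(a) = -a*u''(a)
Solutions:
 u(a) = C1 + a^(1 - re(k))*(C2*sin(log(a)*Abs(im(k))) + C3*cos(log(a)*im(k)))


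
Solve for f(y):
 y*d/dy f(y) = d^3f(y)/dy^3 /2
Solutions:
 f(y) = C1 + Integral(C2*airyai(2^(1/3)*y) + C3*airybi(2^(1/3)*y), y)


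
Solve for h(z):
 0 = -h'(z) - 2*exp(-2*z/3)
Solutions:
 h(z) = C1 + 3*exp(-2*z/3)


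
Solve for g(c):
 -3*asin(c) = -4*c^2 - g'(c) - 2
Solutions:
 g(c) = C1 - 4*c^3/3 + 3*c*asin(c) - 2*c + 3*sqrt(1 - c^2)


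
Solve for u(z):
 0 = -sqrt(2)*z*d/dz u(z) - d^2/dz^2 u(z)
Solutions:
 u(z) = C1 + C2*erf(2^(3/4)*z/2)


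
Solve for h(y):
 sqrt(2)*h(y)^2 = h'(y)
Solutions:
 h(y) = -1/(C1 + sqrt(2)*y)


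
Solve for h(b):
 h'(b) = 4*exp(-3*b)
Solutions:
 h(b) = C1 - 4*exp(-3*b)/3


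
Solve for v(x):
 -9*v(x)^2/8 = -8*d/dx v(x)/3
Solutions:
 v(x) = -64/(C1 + 27*x)


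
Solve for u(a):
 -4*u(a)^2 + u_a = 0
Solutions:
 u(a) = -1/(C1 + 4*a)


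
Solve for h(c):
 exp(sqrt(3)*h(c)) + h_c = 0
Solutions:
 h(c) = sqrt(3)*(2*log(1/(C1 + c)) - log(3))/6


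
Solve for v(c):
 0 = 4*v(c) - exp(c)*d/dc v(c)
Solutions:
 v(c) = C1*exp(-4*exp(-c))


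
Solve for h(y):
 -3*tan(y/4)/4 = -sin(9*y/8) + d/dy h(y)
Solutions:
 h(y) = C1 + 3*log(cos(y/4)) - 8*cos(9*y/8)/9


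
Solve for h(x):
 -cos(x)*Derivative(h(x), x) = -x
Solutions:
 h(x) = C1 + Integral(x/cos(x), x)


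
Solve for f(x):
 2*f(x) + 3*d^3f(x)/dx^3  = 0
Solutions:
 f(x) = C3*exp(-2^(1/3)*3^(2/3)*x/3) + (C1*sin(2^(1/3)*3^(1/6)*x/2) + C2*cos(2^(1/3)*3^(1/6)*x/2))*exp(2^(1/3)*3^(2/3)*x/6)


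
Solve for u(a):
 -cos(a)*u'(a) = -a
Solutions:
 u(a) = C1 + Integral(a/cos(a), a)


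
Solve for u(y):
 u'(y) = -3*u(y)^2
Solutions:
 u(y) = 1/(C1 + 3*y)


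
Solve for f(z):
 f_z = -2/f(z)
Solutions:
 f(z) = -sqrt(C1 - 4*z)
 f(z) = sqrt(C1 - 4*z)


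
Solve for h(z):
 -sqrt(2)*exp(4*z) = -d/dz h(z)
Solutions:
 h(z) = C1 + sqrt(2)*exp(4*z)/4


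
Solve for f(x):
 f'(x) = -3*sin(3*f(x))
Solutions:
 f(x) = -acos((-C1 - exp(18*x))/(C1 - exp(18*x)))/3 + 2*pi/3
 f(x) = acos((-C1 - exp(18*x))/(C1 - exp(18*x)))/3


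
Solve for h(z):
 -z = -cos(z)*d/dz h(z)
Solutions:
 h(z) = C1 + Integral(z/cos(z), z)


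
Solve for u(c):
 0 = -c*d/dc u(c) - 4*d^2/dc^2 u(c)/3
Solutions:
 u(c) = C1 + C2*erf(sqrt(6)*c/4)


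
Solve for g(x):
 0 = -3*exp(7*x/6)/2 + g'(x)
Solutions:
 g(x) = C1 + 9*exp(7*x/6)/7


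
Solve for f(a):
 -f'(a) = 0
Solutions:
 f(a) = C1


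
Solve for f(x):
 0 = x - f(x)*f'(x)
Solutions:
 f(x) = -sqrt(C1 + x^2)
 f(x) = sqrt(C1 + x^2)


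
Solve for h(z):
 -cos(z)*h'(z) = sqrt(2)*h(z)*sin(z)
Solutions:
 h(z) = C1*cos(z)^(sqrt(2))


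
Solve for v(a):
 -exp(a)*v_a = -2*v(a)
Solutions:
 v(a) = C1*exp(-2*exp(-a))


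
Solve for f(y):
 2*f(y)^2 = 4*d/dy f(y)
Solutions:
 f(y) = -2/(C1 + y)


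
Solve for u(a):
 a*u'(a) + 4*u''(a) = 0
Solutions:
 u(a) = C1 + C2*erf(sqrt(2)*a/4)


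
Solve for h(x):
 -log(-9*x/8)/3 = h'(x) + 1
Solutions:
 h(x) = C1 - x*log(-x)/3 + x*(-2*log(3)/3 - 2/3 + log(2))


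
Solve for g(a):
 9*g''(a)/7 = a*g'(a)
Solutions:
 g(a) = C1 + C2*erfi(sqrt(14)*a/6)


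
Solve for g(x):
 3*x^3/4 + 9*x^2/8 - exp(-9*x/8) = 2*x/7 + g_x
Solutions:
 g(x) = C1 + 3*x^4/16 + 3*x^3/8 - x^2/7 + 8*exp(-9*x/8)/9


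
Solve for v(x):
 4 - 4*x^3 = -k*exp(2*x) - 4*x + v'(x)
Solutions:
 v(x) = C1 + k*exp(2*x)/2 - x^4 + 2*x^2 + 4*x


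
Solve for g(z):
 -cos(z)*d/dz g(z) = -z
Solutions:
 g(z) = C1 + Integral(z/cos(z), z)


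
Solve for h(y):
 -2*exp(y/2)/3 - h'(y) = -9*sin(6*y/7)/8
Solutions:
 h(y) = C1 - 4*exp(y/2)/3 - 21*cos(6*y/7)/16


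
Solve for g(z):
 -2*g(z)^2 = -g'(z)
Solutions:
 g(z) = -1/(C1 + 2*z)


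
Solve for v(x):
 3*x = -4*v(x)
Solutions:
 v(x) = -3*x/4


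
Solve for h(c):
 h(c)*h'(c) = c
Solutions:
 h(c) = -sqrt(C1 + c^2)
 h(c) = sqrt(C1 + c^2)


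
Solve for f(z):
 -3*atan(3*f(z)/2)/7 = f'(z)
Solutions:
 Integral(1/atan(3*_y/2), (_y, f(z))) = C1 - 3*z/7


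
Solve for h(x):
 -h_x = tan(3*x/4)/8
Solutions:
 h(x) = C1 + log(cos(3*x/4))/6


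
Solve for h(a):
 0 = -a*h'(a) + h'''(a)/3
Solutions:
 h(a) = C1 + Integral(C2*airyai(3^(1/3)*a) + C3*airybi(3^(1/3)*a), a)


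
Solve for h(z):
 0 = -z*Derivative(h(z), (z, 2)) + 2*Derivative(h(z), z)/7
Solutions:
 h(z) = C1 + C2*z^(9/7)


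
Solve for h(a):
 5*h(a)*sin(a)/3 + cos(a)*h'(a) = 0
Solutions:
 h(a) = C1*cos(a)^(5/3)


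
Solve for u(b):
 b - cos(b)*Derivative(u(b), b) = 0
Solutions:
 u(b) = C1 + Integral(b/cos(b), b)


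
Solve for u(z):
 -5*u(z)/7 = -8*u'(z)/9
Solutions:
 u(z) = C1*exp(45*z/56)


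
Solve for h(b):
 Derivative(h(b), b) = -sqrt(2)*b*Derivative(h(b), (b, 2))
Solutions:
 h(b) = C1 + C2*b^(1 - sqrt(2)/2)


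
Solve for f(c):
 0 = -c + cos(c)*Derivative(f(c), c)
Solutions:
 f(c) = C1 + Integral(c/cos(c), c)


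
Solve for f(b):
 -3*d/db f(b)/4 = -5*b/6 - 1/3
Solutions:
 f(b) = C1 + 5*b^2/9 + 4*b/9


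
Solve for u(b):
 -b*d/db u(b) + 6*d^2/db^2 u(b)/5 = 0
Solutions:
 u(b) = C1 + C2*erfi(sqrt(15)*b/6)


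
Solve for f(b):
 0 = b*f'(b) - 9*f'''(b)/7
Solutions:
 f(b) = C1 + Integral(C2*airyai(21^(1/3)*b/3) + C3*airybi(21^(1/3)*b/3), b)


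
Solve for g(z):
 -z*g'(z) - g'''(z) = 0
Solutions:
 g(z) = C1 + Integral(C2*airyai(-z) + C3*airybi(-z), z)


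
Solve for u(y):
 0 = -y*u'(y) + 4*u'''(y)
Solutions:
 u(y) = C1 + Integral(C2*airyai(2^(1/3)*y/2) + C3*airybi(2^(1/3)*y/2), y)


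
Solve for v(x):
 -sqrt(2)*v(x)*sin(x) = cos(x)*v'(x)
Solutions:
 v(x) = C1*cos(x)^(sqrt(2))


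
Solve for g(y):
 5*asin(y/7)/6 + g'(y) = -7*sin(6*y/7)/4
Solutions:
 g(y) = C1 - 5*y*asin(y/7)/6 - 5*sqrt(49 - y^2)/6 + 49*cos(6*y/7)/24


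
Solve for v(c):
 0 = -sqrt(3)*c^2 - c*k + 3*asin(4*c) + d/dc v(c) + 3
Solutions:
 v(c) = C1 + sqrt(3)*c^3/3 + c^2*k/2 - 3*c*asin(4*c) - 3*c - 3*sqrt(1 - 16*c^2)/4


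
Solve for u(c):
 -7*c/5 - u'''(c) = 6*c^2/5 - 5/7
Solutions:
 u(c) = C1 + C2*c + C3*c^2 - c^5/50 - 7*c^4/120 + 5*c^3/42


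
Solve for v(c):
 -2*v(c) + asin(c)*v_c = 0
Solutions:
 v(c) = C1*exp(2*Integral(1/asin(c), c))


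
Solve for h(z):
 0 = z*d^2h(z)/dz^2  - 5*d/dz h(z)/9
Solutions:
 h(z) = C1 + C2*z^(14/9)


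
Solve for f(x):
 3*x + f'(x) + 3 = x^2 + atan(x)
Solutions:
 f(x) = C1 + x^3/3 - 3*x^2/2 + x*atan(x) - 3*x - log(x^2 + 1)/2


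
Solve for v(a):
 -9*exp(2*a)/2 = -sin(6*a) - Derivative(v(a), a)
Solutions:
 v(a) = C1 + 9*exp(2*a)/4 + cos(6*a)/6


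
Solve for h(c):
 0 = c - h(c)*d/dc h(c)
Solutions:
 h(c) = -sqrt(C1 + c^2)
 h(c) = sqrt(C1 + c^2)


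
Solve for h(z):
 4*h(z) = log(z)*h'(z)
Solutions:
 h(z) = C1*exp(4*li(z))


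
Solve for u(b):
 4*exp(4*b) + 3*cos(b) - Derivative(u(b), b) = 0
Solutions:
 u(b) = C1 + exp(4*b) + 3*sin(b)


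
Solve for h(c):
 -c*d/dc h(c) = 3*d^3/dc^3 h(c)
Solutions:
 h(c) = C1 + Integral(C2*airyai(-3^(2/3)*c/3) + C3*airybi(-3^(2/3)*c/3), c)


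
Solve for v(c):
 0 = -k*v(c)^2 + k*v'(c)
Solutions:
 v(c) = -1/(C1 + c)


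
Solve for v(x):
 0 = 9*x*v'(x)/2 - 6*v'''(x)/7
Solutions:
 v(x) = C1 + Integral(C2*airyai(42^(1/3)*x/2) + C3*airybi(42^(1/3)*x/2), x)


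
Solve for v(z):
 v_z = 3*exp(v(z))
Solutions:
 v(z) = log(-1/(C1 + 3*z))


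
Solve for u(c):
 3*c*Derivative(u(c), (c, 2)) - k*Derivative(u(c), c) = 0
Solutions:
 u(c) = C1 + c^(re(k)/3 + 1)*(C2*sin(log(c)*Abs(im(k))/3) + C3*cos(log(c)*im(k)/3))


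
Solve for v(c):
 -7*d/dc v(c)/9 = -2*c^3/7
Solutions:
 v(c) = C1 + 9*c^4/98


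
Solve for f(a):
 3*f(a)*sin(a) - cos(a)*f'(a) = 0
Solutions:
 f(a) = C1/cos(a)^3


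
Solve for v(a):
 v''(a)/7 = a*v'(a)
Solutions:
 v(a) = C1 + C2*erfi(sqrt(14)*a/2)


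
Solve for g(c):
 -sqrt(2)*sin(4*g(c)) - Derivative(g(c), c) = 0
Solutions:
 g(c) = -acos((-C1 - exp(8*sqrt(2)*c))/(C1 - exp(8*sqrt(2)*c)))/4 + pi/2
 g(c) = acos((-C1 - exp(8*sqrt(2)*c))/(C1 - exp(8*sqrt(2)*c)))/4


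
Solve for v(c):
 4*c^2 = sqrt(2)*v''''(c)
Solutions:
 v(c) = C1 + C2*c + C3*c^2 + C4*c^3 + sqrt(2)*c^6/180


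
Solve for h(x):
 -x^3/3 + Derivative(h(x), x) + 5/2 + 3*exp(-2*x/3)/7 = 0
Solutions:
 h(x) = C1 + x^4/12 - 5*x/2 + 9*exp(-2*x/3)/14


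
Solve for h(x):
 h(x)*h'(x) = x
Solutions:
 h(x) = -sqrt(C1 + x^2)
 h(x) = sqrt(C1 + x^2)


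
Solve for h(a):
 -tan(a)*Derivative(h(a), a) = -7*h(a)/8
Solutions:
 h(a) = C1*sin(a)^(7/8)


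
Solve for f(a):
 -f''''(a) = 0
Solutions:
 f(a) = C1 + C2*a + C3*a^2 + C4*a^3


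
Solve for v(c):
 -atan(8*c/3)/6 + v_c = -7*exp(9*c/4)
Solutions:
 v(c) = C1 + c*atan(8*c/3)/6 - 28*exp(9*c/4)/9 - log(64*c^2 + 9)/32


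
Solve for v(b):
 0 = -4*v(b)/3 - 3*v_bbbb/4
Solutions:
 v(b) = (C1*sin(sqrt(6)*b/3) + C2*cos(sqrt(6)*b/3))*exp(-sqrt(6)*b/3) + (C3*sin(sqrt(6)*b/3) + C4*cos(sqrt(6)*b/3))*exp(sqrt(6)*b/3)


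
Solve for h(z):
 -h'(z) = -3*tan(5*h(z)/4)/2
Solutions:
 h(z) = -4*asin(C1*exp(15*z/8))/5 + 4*pi/5
 h(z) = 4*asin(C1*exp(15*z/8))/5


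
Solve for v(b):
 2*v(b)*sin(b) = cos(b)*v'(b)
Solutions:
 v(b) = C1/cos(b)^2


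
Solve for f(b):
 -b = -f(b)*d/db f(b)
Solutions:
 f(b) = -sqrt(C1 + b^2)
 f(b) = sqrt(C1 + b^2)


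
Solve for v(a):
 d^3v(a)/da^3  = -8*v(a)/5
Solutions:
 v(a) = C3*exp(-2*5^(2/3)*a/5) + (C1*sin(sqrt(3)*5^(2/3)*a/5) + C2*cos(sqrt(3)*5^(2/3)*a/5))*exp(5^(2/3)*a/5)


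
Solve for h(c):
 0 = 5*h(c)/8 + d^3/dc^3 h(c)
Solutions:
 h(c) = C3*exp(-5^(1/3)*c/2) + (C1*sin(sqrt(3)*5^(1/3)*c/4) + C2*cos(sqrt(3)*5^(1/3)*c/4))*exp(5^(1/3)*c/4)


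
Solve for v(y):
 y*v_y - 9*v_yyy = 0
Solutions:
 v(y) = C1 + Integral(C2*airyai(3^(1/3)*y/3) + C3*airybi(3^(1/3)*y/3), y)


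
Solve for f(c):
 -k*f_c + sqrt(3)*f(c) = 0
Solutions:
 f(c) = C1*exp(sqrt(3)*c/k)


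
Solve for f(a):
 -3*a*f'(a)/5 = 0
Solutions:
 f(a) = C1


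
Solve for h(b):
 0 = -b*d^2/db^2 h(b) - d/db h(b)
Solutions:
 h(b) = C1 + C2*log(b)


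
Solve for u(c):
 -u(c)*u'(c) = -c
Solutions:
 u(c) = -sqrt(C1 + c^2)
 u(c) = sqrt(C1 + c^2)


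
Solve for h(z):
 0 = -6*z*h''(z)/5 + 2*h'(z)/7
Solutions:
 h(z) = C1 + C2*z^(26/21)


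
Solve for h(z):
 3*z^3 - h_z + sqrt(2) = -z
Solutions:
 h(z) = C1 + 3*z^4/4 + z^2/2 + sqrt(2)*z


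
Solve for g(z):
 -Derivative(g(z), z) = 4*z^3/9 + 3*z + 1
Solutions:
 g(z) = C1 - z^4/9 - 3*z^2/2 - z


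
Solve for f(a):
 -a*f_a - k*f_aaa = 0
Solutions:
 f(a) = C1 + Integral(C2*airyai(a*(-1/k)^(1/3)) + C3*airybi(a*(-1/k)^(1/3)), a)


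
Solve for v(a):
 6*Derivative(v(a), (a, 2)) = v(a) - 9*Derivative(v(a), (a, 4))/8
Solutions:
 v(a) = C1*exp(-a*sqrt(-8/3 + 2*sqrt(2))) + C2*exp(a*sqrt(-8/3 + 2*sqrt(2))) + C3*sin(a*sqrt(8/3 + 2*sqrt(2))) + C4*cos(a*sqrt(8/3 + 2*sqrt(2)))


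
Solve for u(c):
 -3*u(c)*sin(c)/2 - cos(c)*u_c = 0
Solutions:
 u(c) = C1*cos(c)^(3/2)


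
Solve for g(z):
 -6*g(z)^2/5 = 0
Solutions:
 g(z) = 0


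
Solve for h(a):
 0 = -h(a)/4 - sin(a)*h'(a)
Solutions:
 h(a) = C1*(cos(a) + 1)^(1/8)/(cos(a) - 1)^(1/8)


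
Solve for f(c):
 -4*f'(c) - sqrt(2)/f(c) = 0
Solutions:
 f(c) = -sqrt(C1 - 2*sqrt(2)*c)/2
 f(c) = sqrt(C1 - 2*sqrt(2)*c)/2


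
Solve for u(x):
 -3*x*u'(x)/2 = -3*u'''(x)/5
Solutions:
 u(x) = C1 + Integral(C2*airyai(2^(2/3)*5^(1/3)*x/2) + C3*airybi(2^(2/3)*5^(1/3)*x/2), x)


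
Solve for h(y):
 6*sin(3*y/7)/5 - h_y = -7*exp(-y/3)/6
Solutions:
 h(y) = C1 - 14*cos(3*y/7)/5 - 7*exp(-y/3)/2


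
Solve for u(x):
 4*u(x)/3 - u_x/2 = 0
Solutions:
 u(x) = C1*exp(8*x/3)


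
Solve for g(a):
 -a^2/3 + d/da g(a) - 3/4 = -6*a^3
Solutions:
 g(a) = C1 - 3*a^4/2 + a^3/9 + 3*a/4


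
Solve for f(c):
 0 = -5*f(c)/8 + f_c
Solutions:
 f(c) = C1*exp(5*c/8)


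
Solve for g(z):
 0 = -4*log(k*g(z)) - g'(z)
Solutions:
 li(k*g(z))/k = C1 - 4*z


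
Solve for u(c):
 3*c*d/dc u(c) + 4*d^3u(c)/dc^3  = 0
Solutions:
 u(c) = C1 + Integral(C2*airyai(-6^(1/3)*c/2) + C3*airybi(-6^(1/3)*c/2), c)


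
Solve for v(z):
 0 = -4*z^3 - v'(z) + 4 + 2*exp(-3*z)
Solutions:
 v(z) = C1 - z^4 + 4*z - 2*exp(-3*z)/3


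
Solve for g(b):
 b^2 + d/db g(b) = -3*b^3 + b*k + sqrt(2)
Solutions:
 g(b) = C1 - 3*b^4/4 - b^3/3 + b^2*k/2 + sqrt(2)*b


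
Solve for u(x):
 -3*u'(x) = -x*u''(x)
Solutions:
 u(x) = C1 + C2*x^4


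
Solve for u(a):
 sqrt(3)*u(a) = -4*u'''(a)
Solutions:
 u(a) = C3*exp(-2^(1/3)*3^(1/6)*a/2) + (C1*sin(2^(1/3)*3^(2/3)*a/4) + C2*cos(2^(1/3)*3^(2/3)*a/4))*exp(2^(1/3)*3^(1/6)*a/4)


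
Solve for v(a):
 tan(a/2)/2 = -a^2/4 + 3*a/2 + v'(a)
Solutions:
 v(a) = C1 + a^3/12 - 3*a^2/4 - log(cos(a/2))


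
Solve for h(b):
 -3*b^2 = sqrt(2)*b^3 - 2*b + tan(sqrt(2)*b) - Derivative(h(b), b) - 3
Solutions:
 h(b) = C1 + sqrt(2)*b^4/4 + b^3 - b^2 - 3*b - sqrt(2)*log(cos(sqrt(2)*b))/2


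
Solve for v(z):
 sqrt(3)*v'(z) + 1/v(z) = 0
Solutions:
 v(z) = -sqrt(C1 - 6*sqrt(3)*z)/3
 v(z) = sqrt(C1 - 6*sqrt(3)*z)/3


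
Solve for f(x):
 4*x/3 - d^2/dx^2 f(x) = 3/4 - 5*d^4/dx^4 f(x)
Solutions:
 f(x) = C1 + C2*x + C3*exp(-sqrt(5)*x/5) + C4*exp(sqrt(5)*x/5) + 2*x^3/9 - 3*x^2/8


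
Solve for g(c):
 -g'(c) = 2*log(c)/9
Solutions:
 g(c) = C1 - 2*c*log(c)/9 + 2*c/9


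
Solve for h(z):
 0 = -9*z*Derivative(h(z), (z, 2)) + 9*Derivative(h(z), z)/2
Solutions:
 h(z) = C1 + C2*z^(3/2)


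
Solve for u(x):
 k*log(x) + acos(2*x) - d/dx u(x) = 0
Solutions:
 u(x) = C1 + k*x*(log(x) - 1) + x*acos(2*x) - sqrt(1 - 4*x^2)/2


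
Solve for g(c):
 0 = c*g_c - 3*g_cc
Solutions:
 g(c) = C1 + C2*erfi(sqrt(6)*c/6)


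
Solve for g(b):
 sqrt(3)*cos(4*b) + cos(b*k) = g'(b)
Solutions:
 g(b) = C1 + sqrt(3)*sin(4*b)/4 + sin(b*k)/k


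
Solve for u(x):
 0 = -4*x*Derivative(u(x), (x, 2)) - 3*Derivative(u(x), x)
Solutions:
 u(x) = C1 + C2*x^(1/4)


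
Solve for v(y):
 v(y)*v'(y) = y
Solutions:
 v(y) = -sqrt(C1 + y^2)
 v(y) = sqrt(C1 + y^2)


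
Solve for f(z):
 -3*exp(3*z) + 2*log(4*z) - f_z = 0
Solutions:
 f(z) = C1 + 2*z*log(z) + 2*z*(-1 + 2*log(2)) - exp(3*z)


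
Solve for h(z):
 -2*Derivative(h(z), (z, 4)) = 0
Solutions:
 h(z) = C1 + C2*z + C3*z^2 + C4*z^3


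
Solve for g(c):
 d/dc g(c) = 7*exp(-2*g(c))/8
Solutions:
 g(c) = log(C1 + 7*c)/2 - log(2)
 g(c) = log(-sqrt(C1 + 7*c)) - log(2)


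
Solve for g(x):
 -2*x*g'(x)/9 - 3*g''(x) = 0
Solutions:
 g(x) = C1 + C2*erf(sqrt(3)*x/9)


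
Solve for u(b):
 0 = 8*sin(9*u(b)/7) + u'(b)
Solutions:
 8*b + 7*log(cos(9*u(b)/7) - 1)/18 - 7*log(cos(9*u(b)/7) + 1)/18 = C1


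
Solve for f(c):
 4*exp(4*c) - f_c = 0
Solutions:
 f(c) = C1 + exp(4*c)


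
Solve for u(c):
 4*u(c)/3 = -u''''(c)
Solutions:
 u(c) = (C1*sin(3^(3/4)*c/3) + C2*cos(3^(3/4)*c/3))*exp(-3^(3/4)*c/3) + (C3*sin(3^(3/4)*c/3) + C4*cos(3^(3/4)*c/3))*exp(3^(3/4)*c/3)


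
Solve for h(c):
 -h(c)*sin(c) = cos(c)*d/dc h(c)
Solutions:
 h(c) = C1*cos(c)


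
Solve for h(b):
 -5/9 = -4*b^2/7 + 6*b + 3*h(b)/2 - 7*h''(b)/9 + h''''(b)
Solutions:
 h(b) = 8*b^2/21 - 4*b + (C1*sin(2^(3/4)*3^(1/4)*b*sin(atan(sqrt(437)/7)/2)/2) + C2*cos(2^(3/4)*3^(1/4)*b*sin(atan(sqrt(437)/7)/2)/2))*exp(-2^(3/4)*3^(1/4)*b*cos(atan(sqrt(437)/7)/2)/2) + (C3*sin(2^(3/4)*3^(1/4)*b*sin(atan(sqrt(437)/7)/2)/2) + C4*cos(2^(3/4)*3^(1/4)*b*sin(atan(sqrt(437)/7)/2)/2))*exp(2^(3/4)*3^(1/4)*b*cos(atan(sqrt(437)/7)/2)/2) + 2/81


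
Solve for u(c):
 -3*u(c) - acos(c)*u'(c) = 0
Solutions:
 u(c) = C1*exp(-3*Integral(1/acos(c), c))


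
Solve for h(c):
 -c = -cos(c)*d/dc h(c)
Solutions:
 h(c) = C1 + Integral(c/cos(c), c)


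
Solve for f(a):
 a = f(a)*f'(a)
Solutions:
 f(a) = -sqrt(C1 + a^2)
 f(a) = sqrt(C1 + a^2)


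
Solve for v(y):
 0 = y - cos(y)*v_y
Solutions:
 v(y) = C1 + Integral(y/cos(y), y)


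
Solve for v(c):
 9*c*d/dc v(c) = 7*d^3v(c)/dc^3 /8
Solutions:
 v(c) = C1 + Integral(C2*airyai(2*21^(2/3)*c/7) + C3*airybi(2*21^(2/3)*c/7), c)


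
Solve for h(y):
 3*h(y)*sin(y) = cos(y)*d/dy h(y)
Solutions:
 h(y) = C1/cos(y)^3


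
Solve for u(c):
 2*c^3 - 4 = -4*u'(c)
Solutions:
 u(c) = C1 - c^4/8 + c


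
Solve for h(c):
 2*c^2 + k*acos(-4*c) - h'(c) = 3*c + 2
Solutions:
 h(c) = C1 + 2*c^3/3 - 3*c^2/2 - 2*c + k*(c*acos(-4*c) + sqrt(1 - 16*c^2)/4)


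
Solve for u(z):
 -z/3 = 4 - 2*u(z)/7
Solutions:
 u(z) = 7*z/6 + 14


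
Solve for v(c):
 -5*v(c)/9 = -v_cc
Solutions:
 v(c) = C1*exp(-sqrt(5)*c/3) + C2*exp(sqrt(5)*c/3)


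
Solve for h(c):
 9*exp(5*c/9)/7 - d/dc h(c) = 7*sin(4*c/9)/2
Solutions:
 h(c) = C1 + 81*exp(5*c/9)/35 + 63*cos(4*c/9)/8


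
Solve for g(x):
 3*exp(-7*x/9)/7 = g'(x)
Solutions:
 g(x) = C1 - 27*exp(-7*x/9)/49


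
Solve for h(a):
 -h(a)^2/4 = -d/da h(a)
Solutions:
 h(a) = -4/(C1 + a)


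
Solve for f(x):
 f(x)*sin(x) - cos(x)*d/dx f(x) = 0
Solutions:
 f(x) = C1/cos(x)


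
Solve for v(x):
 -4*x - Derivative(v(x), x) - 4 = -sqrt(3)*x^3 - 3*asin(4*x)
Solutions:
 v(x) = C1 + sqrt(3)*x^4/4 - 2*x^2 + 3*x*asin(4*x) - 4*x + 3*sqrt(1 - 16*x^2)/4


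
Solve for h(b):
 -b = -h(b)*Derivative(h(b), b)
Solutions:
 h(b) = -sqrt(C1 + b^2)
 h(b) = sqrt(C1 + b^2)


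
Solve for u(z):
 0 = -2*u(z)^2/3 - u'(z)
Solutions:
 u(z) = 3/(C1 + 2*z)


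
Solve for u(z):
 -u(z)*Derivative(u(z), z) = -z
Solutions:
 u(z) = -sqrt(C1 + z^2)
 u(z) = sqrt(C1 + z^2)


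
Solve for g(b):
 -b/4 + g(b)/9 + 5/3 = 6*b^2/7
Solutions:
 g(b) = 54*b^2/7 + 9*b/4 - 15


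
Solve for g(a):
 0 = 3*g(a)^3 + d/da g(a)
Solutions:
 g(a) = -sqrt(2)*sqrt(-1/(C1 - 3*a))/2
 g(a) = sqrt(2)*sqrt(-1/(C1 - 3*a))/2


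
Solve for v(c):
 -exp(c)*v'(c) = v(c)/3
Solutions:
 v(c) = C1*exp(exp(-c)/3)


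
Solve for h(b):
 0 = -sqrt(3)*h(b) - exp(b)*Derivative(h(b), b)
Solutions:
 h(b) = C1*exp(sqrt(3)*exp(-b))


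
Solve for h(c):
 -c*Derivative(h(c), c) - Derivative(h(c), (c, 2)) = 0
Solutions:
 h(c) = C1 + C2*erf(sqrt(2)*c/2)


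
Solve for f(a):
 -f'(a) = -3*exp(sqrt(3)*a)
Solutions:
 f(a) = C1 + sqrt(3)*exp(sqrt(3)*a)


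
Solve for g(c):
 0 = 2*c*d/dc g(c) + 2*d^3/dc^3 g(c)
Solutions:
 g(c) = C1 + Integral(C2*airyai(-c) + C3*airybi(-c), c)


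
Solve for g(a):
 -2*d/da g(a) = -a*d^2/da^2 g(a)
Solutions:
 g(a) = C1 + C2*a^3


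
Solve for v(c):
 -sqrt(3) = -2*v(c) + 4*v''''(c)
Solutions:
 v(c) = C1*exp(-2^(3/4)*c/2) + C2*exp(2^(3/4)*c/2) + C3*sin(2^(3/4)*c/2) + C4*cos(2^(3/4)*c/2) + sqrt(3)/2


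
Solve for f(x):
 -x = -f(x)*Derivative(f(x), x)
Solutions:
 f(x) = -sqrt(C1 + x^2)
 f(x) = sqrt(C1 + x^2)


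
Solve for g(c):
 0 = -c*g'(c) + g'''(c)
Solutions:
 g(c) = C1 + Integral(C2*airyai(c) + C3*airybi(c), c)


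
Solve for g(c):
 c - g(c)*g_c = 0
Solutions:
 g(c) = -sqrt(C1 + c^2)
 g(c) = sqrt(C1 + c^2)


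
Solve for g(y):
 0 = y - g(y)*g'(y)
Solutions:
 g(y) = -sqrt(C1 + y^2)
 g(y) = sqrt(C1 + y^2)


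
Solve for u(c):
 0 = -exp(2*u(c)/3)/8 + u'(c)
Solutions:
 u(c) = 3*log(-sqrt(-1/(C1 + c))) + 3*log(3)/2 + 3*log(2)
 u(c) = 3*log(-1/(C1 + c))/2 + 3*log(3)/2 + 3*log(2)


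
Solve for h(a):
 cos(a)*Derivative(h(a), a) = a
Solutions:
 h(a) = C1 + Integral(a/cos(a), a)


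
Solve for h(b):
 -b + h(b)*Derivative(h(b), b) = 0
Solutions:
 h(b) = -sqrt(C1 + b^2)
 h(b) = sqrt(C1 + b^2)


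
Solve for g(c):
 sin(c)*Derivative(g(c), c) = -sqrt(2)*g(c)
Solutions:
 g(c) = C1*(cos(c) + 1)^(sqrt(2)/2)/(cos(c) - 1)^(sqrt(2)/2)


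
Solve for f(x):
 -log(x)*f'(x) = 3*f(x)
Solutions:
 f(x) = C1*exp(-3*li(x))


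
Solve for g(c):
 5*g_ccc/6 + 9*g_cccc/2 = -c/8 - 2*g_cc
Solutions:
 g(c) = C1 + C2*c - c^3/96 + 5*c^2/384 + (C3*sin(sqrt(1271)*c/54) + C4*cos(sqrt(1271)*c/54))*exp(-5*c/54)


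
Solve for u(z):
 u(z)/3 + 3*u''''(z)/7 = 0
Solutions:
 u(z) = (C1*sin(sqrt(6)*7^(1/4)*z/6) + C2*cos(sqrt(6)*7^(1/4)*z/6))*exp(-sqrt(6)*7^(1/4)*z/6) + (C3*sin(sqrt(6)*7^(1/4)*z/6) + C4*cos(sqrt(6)*7^(1/4)*z/6))*exp(sqrt(6)*7^(1/4)*z/6)


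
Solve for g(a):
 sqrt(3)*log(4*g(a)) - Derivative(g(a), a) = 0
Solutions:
 -sqrt(3)*Integral(1/(log(_y) + 2*log(2)), (_y, g(a)))/3 = C1 - a


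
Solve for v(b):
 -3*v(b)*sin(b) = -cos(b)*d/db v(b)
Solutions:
 v(b) = C1/cos(b)^3


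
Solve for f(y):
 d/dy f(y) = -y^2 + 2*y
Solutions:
 f(y) = C1 - y^3/3 + y^2


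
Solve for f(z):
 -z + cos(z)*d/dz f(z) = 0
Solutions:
 f(z) = C1 + Integral(z/cos(z), z)


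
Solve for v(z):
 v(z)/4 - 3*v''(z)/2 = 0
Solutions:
 v(z) = C1*exp(-sqrt(6)*z/6) + C2*exp(sqrt(6)*z/6)


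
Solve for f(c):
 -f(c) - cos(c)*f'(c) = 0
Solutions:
 f(c) = C1*sqrt(sin(c) - 1)/sqrt(sin(c) + 1)


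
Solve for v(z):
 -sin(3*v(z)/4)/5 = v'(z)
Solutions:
 z/5 + 2*log(cos(3*v(z)/4) - 1)/3 - 2*log(cos(3*v(z)/4) + 1)/3 = C1


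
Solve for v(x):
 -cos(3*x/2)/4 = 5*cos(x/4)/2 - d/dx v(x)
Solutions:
 v(x) = C1 + 10*sin(x/4) + sin(3*x/2)/6


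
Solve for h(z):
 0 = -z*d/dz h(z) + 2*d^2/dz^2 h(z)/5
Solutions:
 h(z) = C1 + C2*erfi(sqrt(5)*z/2)


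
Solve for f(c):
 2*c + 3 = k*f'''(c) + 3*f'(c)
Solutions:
 f(c) = C1 + C2*exp(-sqrt(3)*c*sqrt(-1/k)) + C3*exp(sqrt(3)*c*sqrt(-1/k)) + c^2/3 + c


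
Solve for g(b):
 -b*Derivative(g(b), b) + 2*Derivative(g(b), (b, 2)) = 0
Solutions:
 g(b) = C1 + C2*erfi(b/2)


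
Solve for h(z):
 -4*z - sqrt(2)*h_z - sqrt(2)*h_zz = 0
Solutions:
 h(z) = C1 + C2*exp(-z) - sqrt(2)*z^2 + 2*sqrt(2)*z


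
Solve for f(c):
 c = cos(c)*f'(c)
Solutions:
 f(c) = C1 + Integral(c/cos(c), c)


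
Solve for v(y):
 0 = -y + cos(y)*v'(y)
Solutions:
 v(y) = C1 + Integral(y/cos(y), y)


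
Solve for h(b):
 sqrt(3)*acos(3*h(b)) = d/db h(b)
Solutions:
 Integral(1/acos(3*_y), (_y, h(b))) = C1 + sqrt(3)*b


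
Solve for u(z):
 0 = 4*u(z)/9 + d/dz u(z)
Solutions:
 u(z) = C1*exp(-4*z/9)


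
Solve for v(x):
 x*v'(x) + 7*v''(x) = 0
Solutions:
 v(x) = C1 + C2*erf(sqrt(14)*x/14)


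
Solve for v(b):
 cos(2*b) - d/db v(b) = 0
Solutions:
 v(b) = C1 + sin(2*b)/2


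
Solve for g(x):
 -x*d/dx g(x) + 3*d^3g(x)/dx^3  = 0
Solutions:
 g(x) = C1 + Integral(C2*airyai(3^(2/3)*x/3) + C3*airybi(3^(2/3)*x/3), x)


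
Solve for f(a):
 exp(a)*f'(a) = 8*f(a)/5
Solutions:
 f(a) = C1*exp(-8*exp(-a)/5)
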